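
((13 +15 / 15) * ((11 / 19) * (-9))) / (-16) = 693 / 152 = 4.56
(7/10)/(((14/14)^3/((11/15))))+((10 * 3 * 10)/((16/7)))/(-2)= -39067/600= -65.11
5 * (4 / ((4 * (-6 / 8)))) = -20 / 3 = -6.67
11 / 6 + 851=5117 / 6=852.83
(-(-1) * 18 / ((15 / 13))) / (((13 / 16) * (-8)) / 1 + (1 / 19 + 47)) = 2964 / 7705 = 0.38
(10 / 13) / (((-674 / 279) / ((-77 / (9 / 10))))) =27.24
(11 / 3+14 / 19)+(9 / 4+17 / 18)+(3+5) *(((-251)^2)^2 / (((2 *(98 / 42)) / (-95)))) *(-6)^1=18569794143274939 / 4788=3878403120984.74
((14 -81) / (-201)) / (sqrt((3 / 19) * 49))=sqrt(57) / 63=0.12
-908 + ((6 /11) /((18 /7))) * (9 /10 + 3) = -99789 /110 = -907.17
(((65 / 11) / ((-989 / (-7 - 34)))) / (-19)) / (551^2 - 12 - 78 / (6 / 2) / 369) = -15129 / 356239045151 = -0.00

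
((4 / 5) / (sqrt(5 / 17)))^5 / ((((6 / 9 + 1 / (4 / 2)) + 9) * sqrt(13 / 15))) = 1775616 * sqrt(663) / 61953125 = 0.74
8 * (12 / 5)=96 / 5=19.20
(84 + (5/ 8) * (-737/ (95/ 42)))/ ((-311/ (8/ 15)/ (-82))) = -497084/ 29545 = -16.82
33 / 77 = 3 / 7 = 0.43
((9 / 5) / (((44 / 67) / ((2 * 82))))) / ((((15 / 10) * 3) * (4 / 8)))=199.78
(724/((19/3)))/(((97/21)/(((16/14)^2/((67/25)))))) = 10425600/864367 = 12.06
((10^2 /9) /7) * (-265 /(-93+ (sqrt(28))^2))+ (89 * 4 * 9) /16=206.72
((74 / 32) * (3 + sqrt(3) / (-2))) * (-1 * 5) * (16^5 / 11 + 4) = -145496025 / 44 + 48498675 * sqrt(3) / 88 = -2352157.74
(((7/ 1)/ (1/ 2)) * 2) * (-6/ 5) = -168/ 5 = -33.60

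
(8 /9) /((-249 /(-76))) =608 /2241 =0.27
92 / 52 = 23 / 13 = 1.77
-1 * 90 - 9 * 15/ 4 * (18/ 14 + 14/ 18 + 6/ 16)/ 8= -179715/ 1792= -100.29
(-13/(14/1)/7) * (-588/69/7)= 26/161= 0.16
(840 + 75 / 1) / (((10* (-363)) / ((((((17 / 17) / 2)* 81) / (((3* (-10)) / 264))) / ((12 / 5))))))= 37.43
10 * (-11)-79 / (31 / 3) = -3647 / 31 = -117.65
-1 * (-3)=3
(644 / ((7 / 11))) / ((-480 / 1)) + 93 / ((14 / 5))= 26129 / 840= 31.11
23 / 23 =1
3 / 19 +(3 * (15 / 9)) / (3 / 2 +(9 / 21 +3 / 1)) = 1537 / 1311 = 1.17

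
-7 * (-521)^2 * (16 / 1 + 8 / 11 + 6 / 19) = -6768109894 / 209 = -32383300.93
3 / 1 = 3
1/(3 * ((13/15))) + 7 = 96/13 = 7.38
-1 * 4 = -4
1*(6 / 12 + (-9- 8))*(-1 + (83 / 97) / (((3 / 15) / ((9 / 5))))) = -10725 / 97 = -110.57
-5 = -5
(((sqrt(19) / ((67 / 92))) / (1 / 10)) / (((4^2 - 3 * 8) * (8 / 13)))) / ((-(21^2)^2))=1495 * sqrt(19) / 104241816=0.00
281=281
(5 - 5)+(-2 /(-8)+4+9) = 53 /4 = 13.25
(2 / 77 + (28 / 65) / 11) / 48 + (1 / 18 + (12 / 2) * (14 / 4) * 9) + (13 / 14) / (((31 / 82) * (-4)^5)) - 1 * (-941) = 1615874532257 / 1429908480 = 1130.05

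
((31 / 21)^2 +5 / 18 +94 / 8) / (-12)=-25061 / 21168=-1.18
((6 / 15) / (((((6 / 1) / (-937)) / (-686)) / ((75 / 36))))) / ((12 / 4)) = 1606955 / 54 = 29758.43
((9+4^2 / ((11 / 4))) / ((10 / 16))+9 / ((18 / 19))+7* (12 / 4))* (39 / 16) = 132.13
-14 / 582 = -7 / 291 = -0.02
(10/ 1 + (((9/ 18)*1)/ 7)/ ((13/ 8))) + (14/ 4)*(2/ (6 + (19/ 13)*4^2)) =357429/ 34762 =10.28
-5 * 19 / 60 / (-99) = 19 / 1188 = 0.02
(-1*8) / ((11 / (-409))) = 3272 / 11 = 297.45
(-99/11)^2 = 81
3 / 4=0.75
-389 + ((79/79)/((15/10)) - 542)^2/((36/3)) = 648841/27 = 24031.15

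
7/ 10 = 0.70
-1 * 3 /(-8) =0.38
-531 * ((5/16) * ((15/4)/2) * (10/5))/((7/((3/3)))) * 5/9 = -22125/448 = -49.39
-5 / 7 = -0.71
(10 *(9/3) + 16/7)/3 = 226/21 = 10.76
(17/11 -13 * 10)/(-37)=1413/407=3.47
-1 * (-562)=562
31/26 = 1.19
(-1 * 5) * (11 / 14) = -55 / 14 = -3.93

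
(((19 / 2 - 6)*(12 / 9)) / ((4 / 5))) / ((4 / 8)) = 35 / 3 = 11.67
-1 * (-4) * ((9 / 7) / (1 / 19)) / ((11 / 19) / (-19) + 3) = 61731 / 1876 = 32.91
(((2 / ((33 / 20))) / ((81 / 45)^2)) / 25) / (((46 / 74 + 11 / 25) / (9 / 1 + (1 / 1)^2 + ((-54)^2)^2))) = 14300611000 / 119313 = 119857.95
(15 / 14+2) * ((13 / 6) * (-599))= -334841 / 84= -3986.20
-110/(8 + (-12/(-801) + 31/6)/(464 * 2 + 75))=-13.74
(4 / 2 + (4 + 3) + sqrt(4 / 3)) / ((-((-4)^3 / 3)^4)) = -0.00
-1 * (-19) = 19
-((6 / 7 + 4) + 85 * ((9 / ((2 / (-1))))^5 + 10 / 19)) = 667337873 / 4256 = 156799.31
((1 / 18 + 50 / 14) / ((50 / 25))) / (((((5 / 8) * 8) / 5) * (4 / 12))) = 457 / 84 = 5.44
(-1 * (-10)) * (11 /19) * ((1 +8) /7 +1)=1760 /133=13.23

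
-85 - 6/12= -171/2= -85.50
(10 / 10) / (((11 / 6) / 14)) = 84 / 11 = 7.64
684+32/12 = 2060/3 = 686.67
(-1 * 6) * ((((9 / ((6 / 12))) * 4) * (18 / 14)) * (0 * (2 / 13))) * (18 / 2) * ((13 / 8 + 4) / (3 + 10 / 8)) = 0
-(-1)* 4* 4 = 16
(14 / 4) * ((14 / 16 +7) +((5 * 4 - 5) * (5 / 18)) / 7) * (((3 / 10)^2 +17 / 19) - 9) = -21670867 / 91200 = -237.62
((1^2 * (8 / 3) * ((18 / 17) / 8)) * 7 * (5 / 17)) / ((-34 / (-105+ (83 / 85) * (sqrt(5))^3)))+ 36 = 187893 / 4913 - 8715 * sqrt(5) / 83521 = 38.01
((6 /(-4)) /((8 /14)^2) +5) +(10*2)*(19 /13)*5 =60969 /416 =146.56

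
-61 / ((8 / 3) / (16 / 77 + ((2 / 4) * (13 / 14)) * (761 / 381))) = -8125627 / 312928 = -25.97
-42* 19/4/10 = -399/20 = -19.95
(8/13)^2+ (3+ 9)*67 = 135940/169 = 804.38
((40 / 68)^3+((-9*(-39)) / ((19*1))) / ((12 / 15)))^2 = 75660683839225 / 139418598544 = 542.69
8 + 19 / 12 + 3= 151 / 12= 12.58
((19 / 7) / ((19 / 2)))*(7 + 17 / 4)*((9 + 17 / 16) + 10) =14445 / 224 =64.49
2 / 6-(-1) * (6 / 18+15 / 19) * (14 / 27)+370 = 570839 / 1539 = 370.92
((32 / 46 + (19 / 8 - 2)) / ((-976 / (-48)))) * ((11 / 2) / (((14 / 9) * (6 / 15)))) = 292545 / 628544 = 0.47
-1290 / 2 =-645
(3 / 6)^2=1 / 4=0.25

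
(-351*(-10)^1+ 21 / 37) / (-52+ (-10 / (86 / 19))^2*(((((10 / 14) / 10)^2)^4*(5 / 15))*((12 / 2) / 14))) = -827021961240030976 / 12250196344714889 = -67.51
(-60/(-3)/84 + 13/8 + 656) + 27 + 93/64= 922409/1344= 686.32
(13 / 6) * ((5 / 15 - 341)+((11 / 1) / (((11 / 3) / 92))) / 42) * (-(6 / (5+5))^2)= 45604 / 175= 260.59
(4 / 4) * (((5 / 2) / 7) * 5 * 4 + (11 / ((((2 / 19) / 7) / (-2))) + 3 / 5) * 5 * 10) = -511790 / 7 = -73112.86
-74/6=-37/3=-12.33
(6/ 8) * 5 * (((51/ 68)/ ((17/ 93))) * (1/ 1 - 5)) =-4185/ 68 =-61.54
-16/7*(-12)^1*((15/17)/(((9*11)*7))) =320/9163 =0.03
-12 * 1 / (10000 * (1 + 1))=-3 / 5000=-0.00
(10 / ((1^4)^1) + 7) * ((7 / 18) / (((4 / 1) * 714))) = 1 / 432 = 0.00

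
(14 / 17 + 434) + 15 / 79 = 584223 / 1343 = 435.01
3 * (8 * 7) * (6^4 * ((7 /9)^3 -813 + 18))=-518973952 /3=-172991317.33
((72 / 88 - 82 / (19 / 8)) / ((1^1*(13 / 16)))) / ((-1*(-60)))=-5636 / 8151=-0.69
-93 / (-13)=93 / 13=7.15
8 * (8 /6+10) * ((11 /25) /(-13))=-2992 /975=-3.07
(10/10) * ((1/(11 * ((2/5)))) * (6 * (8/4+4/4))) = 4.09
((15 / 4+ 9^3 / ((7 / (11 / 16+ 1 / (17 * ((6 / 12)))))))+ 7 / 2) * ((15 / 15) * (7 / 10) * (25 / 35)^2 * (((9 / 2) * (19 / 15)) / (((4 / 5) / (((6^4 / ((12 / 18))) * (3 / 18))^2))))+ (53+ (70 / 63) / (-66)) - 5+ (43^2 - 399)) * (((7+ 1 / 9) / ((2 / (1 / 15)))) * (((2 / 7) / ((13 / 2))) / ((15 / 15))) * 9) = 154991104344256 / 67540473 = 2294788.55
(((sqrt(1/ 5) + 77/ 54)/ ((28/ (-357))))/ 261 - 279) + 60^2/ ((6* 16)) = -4539577/ 18792 - 17* sqrt(5)/ 1740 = -241.59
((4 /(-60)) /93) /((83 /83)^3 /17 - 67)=17 /1587510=0.00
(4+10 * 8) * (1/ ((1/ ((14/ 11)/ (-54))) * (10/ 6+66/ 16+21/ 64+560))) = -12544/ 3586935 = -0.00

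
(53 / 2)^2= 2809 / 4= 702.25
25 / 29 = 0.86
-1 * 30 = -30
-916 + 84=-832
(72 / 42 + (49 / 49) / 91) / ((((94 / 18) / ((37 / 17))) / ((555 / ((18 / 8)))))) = 12895980 / 72709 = 177.36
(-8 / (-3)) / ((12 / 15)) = 3.33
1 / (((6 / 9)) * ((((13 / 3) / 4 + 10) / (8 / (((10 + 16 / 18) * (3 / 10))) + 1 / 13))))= 28962 / 84721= 0.34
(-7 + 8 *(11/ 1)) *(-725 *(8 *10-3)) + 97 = -4521728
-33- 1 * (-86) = 53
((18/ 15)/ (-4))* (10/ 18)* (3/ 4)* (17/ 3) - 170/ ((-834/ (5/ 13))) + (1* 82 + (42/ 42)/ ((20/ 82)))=18533329/ 216840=85.47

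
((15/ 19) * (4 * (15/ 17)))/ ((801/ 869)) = 86900/ 28747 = 3.02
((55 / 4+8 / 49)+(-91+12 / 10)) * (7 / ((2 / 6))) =-223107 / 140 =-1593.62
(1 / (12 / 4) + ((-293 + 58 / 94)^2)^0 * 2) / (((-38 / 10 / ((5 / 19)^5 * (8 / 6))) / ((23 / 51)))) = -10062500 / 21594059379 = -0.00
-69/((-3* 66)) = 23/66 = 0.35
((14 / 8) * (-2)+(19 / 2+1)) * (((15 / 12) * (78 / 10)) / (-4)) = -273 / 16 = -17.06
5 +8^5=32773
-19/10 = -1.90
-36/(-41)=36/41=0.88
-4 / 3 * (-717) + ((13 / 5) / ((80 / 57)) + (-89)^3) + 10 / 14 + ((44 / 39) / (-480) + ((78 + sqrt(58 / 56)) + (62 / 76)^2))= -83249505280751 / 118263600 + sqrt(203) / 14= -703930.75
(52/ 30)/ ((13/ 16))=32/ 15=2.13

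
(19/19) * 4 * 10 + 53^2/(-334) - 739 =-236275/334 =-707.41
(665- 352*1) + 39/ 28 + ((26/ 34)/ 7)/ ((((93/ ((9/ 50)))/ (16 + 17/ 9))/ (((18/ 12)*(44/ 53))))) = 6147006917/ 19551700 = 314.40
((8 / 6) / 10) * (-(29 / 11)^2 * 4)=-6728 / 1815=-3.71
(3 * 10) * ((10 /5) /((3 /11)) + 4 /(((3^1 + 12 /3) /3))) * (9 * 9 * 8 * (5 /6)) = 1026000 /7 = 146571.43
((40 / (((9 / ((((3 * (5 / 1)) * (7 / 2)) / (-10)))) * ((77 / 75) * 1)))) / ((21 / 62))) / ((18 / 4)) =-31000 / 2079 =-14.91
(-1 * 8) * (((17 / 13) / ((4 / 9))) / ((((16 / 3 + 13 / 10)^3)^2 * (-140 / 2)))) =22307400000 / 5651449494490891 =0.00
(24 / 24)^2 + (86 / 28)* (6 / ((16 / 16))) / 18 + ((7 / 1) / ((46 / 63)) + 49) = 29275 / 483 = 60.61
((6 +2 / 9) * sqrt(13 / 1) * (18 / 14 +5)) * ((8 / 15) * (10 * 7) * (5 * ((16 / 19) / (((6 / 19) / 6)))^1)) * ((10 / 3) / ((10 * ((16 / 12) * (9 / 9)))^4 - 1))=31539200 * sqrt(13) / 2559919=44.42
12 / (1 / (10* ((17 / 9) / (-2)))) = -340 / 3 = -113.33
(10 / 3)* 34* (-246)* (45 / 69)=-418200 / 23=-18182.61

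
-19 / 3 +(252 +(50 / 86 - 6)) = 30992 / 129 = 240.25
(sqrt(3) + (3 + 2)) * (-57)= -383.73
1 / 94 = 0.01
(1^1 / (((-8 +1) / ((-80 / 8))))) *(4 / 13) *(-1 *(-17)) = 680 / 91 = 7.47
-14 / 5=-2.80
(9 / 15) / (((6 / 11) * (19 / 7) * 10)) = 77 / 1900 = 0.04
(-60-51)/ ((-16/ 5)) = 555/ 16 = 34.69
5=5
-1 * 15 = -15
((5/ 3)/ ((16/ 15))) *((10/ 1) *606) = 37875/ 4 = 9468.75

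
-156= -156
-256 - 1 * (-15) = -241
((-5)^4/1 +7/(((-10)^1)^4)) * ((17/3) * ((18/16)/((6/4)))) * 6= 318750357/20000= 15937.52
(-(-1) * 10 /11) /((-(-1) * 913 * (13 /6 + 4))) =60 /371591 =0.00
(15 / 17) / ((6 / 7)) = 35 / 34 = 1.03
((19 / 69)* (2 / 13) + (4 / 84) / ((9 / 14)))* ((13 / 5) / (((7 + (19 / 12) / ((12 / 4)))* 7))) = 752 / 130893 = 0.01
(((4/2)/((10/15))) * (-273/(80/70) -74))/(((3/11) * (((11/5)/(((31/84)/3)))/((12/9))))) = -387965/1512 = -256.59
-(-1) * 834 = 834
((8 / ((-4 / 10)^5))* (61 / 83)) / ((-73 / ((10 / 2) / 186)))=0.21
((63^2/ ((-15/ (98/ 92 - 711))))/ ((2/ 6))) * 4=259231266/ 115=2254184.92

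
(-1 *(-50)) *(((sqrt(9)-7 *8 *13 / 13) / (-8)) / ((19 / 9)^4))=8693325 / 521284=16.68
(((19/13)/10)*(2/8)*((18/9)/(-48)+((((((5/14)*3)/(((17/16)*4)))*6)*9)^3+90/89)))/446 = 13277717051807/64215073292160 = 0.21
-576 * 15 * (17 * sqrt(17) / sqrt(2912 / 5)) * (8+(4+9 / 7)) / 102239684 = -426870 * sqrt(15470) / 16281669677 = -0.00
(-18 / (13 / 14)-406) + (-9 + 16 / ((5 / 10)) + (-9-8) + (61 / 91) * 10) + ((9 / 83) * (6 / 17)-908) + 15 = -167645873 / 128401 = -1305.64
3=3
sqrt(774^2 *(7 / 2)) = 387 *sqrt(14) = 1448.02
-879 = -879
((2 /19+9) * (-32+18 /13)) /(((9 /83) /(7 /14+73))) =-140014609 /741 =-188953.59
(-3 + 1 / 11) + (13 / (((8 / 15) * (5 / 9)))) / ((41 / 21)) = 70585 / 3608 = 19.56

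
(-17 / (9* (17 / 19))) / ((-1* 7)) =19 / 63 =0.30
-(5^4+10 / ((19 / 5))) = -11925 / 19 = -627.63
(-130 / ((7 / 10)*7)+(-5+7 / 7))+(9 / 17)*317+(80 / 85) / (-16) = 114316 / 833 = 137.23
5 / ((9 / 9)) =5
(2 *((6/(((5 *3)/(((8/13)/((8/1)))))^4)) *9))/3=4/160655625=0.00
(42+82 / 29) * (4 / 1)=5200 / 29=179.31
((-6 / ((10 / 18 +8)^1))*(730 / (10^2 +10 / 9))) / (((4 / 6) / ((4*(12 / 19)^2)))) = -30652992 / 2529527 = -12.12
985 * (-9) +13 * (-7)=-8956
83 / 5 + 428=2223 / 5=444.60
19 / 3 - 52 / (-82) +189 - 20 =175.97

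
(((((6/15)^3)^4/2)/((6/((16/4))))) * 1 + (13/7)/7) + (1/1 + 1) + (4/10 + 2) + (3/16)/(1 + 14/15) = 79303364611031/16652343750000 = 4.76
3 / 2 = 1.50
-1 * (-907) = 907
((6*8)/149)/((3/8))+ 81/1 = 12197/149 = 81.86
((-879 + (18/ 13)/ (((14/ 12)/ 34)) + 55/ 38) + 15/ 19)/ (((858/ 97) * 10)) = -280554167/ 29669640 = -9.46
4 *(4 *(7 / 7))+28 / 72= 295 / 18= 16.39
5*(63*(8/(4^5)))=315/128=2.46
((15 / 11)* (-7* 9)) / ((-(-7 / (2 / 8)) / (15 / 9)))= -225 / 44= -5.11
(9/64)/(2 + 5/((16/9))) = 9/308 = 0.03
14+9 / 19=275 / 19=14.47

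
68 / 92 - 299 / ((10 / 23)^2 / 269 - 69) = 1145521350 / 225829387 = 5.07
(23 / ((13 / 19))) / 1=437 / 13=33.62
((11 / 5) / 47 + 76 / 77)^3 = 6546549239243 / 5924828207375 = 1.10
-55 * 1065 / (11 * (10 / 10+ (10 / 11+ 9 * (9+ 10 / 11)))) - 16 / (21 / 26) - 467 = -545.27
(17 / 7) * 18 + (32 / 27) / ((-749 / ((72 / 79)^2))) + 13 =56.71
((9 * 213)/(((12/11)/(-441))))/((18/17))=-5855157/8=-731894.62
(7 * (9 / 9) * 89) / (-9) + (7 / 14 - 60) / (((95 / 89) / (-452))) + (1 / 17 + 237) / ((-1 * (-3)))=366358003 / 14535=25205.23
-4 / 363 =-0.01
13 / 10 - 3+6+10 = 143 / 10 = 14.30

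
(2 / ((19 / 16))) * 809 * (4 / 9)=103552 / 171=605.57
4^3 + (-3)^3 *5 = -71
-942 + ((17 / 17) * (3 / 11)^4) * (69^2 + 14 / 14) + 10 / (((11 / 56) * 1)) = -12660740 / 14641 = -864.75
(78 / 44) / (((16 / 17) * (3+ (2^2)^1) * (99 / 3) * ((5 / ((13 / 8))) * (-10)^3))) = -2873 / 1084160000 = -0.00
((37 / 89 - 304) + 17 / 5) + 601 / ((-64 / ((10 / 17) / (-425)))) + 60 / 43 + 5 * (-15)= -66143566821 / 176960480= -373.78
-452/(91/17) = -7684/91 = -84.44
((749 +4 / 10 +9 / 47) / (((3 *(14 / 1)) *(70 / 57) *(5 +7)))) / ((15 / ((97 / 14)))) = 54108637 / 96726000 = 0.56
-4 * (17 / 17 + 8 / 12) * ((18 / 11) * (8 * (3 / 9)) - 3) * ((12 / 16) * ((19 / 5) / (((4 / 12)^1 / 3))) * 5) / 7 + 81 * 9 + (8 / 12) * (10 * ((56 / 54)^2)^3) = 51077330680996 / 89494132959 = 570.73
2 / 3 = 0.67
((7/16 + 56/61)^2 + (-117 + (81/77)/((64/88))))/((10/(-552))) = 52320120021/8335040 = 6277.13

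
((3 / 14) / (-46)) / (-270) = 1 / 57960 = 0.00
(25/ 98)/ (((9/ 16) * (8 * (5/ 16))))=80/ 441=0.18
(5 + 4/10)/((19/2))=54/95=0.57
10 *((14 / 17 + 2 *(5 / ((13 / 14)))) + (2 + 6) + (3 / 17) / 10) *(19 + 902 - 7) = 39611846 / 221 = 179239.12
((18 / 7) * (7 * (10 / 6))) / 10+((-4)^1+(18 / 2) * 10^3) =8999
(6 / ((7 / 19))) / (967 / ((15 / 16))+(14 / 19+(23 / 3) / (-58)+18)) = 209380 / 13500417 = 0.02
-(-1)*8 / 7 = 8 / 7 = 1.14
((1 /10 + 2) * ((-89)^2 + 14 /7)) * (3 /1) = 499149 /10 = 49914.90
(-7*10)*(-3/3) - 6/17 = 1184/17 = 69.65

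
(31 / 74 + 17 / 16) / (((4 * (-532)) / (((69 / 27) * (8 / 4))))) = -20171 / 5668992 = -0.00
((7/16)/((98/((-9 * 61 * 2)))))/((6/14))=-183/16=-11.44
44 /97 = 0.45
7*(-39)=-273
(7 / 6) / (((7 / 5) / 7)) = 5.83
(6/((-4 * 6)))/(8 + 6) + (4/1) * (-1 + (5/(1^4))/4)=55/56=0.98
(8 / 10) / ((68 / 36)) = 36 / 85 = 0.42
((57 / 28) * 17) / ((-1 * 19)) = -51 / 28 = -1.82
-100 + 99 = -1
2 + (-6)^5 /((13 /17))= -132166 /13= -10166.62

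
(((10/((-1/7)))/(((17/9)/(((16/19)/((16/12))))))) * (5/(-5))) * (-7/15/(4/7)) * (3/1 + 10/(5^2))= -6174/95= -64.99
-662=-662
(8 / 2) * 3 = 12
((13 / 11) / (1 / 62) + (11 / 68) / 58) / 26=3178985 / 1127984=2.82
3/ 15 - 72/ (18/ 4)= -79/ 5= -15.80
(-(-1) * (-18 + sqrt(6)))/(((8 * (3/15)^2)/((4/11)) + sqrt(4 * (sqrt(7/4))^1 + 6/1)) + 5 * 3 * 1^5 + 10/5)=-(18 - sqrt(6))/(sqrt(2 * sqrt(7) + 6) + 447/25)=-0.73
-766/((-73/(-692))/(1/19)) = -382.17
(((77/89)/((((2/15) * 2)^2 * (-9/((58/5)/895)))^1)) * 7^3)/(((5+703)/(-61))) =46721059/90233184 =0.52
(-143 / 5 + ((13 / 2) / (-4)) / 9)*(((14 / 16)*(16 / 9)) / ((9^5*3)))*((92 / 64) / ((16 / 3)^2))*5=-1668121 / 26121388032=-0.00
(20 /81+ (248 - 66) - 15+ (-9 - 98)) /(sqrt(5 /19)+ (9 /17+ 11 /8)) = 3265969280 /95746779 - 90260480 * sqrt(95) /95746779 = 24.92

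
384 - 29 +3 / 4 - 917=-2245 / 4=-561.25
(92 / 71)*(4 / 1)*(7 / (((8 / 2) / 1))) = 644 / 71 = 9.07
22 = 22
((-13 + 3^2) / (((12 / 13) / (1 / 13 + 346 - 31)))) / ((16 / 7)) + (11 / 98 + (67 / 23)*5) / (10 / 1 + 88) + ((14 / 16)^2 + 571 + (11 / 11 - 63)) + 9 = -831450971 / 10602816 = -78.42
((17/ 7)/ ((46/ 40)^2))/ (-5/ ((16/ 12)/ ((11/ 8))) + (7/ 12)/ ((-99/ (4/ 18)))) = -0.36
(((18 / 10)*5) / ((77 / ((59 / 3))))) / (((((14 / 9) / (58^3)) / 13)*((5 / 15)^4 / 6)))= 981859581144 / 539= 1821631875.96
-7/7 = -1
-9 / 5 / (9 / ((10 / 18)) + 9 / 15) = -3 / 28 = -0.11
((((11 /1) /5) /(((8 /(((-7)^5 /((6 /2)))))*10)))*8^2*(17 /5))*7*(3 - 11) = 704011616 /375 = 1877364.31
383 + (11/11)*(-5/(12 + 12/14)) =6887/18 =382.61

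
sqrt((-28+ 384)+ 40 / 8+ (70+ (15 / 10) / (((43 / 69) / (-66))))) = sqrt(503186) / 43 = 16.50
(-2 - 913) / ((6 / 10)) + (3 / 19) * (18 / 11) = -318671 / 209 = -1524.74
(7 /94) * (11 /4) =77 /376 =0.20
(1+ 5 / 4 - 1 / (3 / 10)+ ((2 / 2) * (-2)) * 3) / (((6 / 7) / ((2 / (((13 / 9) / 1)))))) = -595 / 52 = -11.44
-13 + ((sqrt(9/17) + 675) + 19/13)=664.19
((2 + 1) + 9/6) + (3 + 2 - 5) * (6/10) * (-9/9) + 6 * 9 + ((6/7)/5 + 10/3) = 13021/210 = 62.00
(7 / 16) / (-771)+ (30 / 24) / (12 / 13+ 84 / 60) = 1001243 / 1862736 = 0.54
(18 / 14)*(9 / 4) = 81 / 28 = 2.89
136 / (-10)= -68 / 5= -13.60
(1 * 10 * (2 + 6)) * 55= 4400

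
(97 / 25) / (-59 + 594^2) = 97 / 8819425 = 0.00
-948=-948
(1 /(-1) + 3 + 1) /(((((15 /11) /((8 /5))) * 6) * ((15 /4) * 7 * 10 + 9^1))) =88 /40725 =0.00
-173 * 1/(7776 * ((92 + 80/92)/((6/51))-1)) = -3979/141002208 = -0.00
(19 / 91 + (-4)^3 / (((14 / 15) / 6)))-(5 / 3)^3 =-1021742 / 2457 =-415.85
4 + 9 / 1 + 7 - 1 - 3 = 16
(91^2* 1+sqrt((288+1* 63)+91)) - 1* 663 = sqrt(442)+7618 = 7639.02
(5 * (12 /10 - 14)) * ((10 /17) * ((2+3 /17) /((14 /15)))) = -177600 /2023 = -87.79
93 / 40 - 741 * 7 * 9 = -1867227 / 40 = -46680.68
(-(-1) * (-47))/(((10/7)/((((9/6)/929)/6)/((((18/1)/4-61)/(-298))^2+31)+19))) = -64021070850751/102417279850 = -625.10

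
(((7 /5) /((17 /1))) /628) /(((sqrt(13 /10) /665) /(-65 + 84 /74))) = -129409*sqrt(130) /302068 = -4.88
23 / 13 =1.77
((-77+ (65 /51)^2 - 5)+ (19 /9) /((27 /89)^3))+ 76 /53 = -9035003348 /2713360599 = -3.33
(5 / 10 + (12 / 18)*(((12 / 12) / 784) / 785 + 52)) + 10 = 45.17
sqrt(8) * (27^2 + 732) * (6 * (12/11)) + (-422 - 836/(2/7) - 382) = 23317.99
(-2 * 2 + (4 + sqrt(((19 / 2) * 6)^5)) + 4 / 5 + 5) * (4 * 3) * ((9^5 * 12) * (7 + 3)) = 493177248 + 276264289440 * sqrt(57) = 2086242822897.72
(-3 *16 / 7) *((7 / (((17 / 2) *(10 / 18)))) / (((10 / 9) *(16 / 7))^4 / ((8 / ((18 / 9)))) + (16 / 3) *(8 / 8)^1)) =-0.65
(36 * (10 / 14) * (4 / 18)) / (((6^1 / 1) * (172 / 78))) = 130 / 301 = 0.43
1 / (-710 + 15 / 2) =-2 / 1405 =-0.00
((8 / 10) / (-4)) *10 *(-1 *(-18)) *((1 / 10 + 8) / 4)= -729 / 10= -72.90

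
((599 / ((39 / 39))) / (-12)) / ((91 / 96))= -4792 / 91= -52.66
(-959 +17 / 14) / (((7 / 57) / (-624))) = 238465656 / 49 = 4866646.04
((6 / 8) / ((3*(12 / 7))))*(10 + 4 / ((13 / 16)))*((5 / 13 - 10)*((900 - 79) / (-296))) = 69682375 / 1200576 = 58.04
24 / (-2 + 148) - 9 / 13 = -501 / 949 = -0.53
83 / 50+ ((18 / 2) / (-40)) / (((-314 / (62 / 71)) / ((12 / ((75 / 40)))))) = 927433 / 557350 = 1.66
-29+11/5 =-134/5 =-26.80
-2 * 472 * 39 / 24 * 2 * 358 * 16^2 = -281176064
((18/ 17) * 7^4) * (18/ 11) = 777924/ 187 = 4160.02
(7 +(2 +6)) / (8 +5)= 15 / 13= 1.15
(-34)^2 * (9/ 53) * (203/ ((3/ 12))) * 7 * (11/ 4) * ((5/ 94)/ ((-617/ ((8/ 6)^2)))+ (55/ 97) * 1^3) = 259307699997500/ 149083859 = 1739341.21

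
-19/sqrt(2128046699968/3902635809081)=-37534671*sqrt(7)/3859576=-25.73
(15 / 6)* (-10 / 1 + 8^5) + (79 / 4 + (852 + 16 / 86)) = 14235913 / 172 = 82766.94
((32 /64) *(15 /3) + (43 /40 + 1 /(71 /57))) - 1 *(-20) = 69233 /2840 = 24.38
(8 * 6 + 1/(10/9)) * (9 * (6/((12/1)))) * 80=17604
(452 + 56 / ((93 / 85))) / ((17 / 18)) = 280776 / 527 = 532.78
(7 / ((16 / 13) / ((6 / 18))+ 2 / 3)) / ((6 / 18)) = 819 / 170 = 4.82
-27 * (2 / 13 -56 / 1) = 19602 / 13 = 1507.85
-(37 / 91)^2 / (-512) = 1369 / 4239872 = 0.00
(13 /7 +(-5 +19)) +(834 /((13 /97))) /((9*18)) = 133342 /2457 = 54.27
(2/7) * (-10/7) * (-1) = 20/49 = 0.41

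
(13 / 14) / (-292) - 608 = -2485517 / 4088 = -608.00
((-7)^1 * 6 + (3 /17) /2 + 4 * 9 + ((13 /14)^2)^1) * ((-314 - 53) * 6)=18524325 /1666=11119.04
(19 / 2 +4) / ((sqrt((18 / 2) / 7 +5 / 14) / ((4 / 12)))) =9 * sqrt(322) / 46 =3.51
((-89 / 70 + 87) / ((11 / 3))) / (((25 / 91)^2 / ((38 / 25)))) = 404653431 / 859375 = 470.87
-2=-2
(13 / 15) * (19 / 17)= 247 / 255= 0.97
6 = 6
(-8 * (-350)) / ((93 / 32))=89600 / 93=963.44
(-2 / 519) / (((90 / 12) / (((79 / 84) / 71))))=-79 / 11607435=-0.00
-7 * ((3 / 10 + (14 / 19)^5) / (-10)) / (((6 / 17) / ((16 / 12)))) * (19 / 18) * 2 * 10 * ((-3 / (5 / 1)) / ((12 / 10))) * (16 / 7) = -33.00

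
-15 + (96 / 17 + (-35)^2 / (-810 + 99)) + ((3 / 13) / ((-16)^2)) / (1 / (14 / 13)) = -2895708541 / 261465984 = -11.07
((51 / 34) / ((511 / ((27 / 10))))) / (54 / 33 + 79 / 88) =0.00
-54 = -54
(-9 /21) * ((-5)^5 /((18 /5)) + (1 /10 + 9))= 38653 /105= 368.12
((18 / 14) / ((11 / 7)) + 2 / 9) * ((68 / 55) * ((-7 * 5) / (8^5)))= -12257 / 8921088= -0.00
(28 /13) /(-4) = -7 /13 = -0.54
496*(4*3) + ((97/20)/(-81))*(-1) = 5952.06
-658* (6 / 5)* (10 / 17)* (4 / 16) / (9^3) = -658 / 4131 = -0.16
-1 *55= -55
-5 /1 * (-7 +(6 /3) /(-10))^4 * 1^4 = -1679616 /125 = -13436.93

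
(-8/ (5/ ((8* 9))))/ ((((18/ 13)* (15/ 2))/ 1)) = -832/ 75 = -11.09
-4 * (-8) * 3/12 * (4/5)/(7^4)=0.00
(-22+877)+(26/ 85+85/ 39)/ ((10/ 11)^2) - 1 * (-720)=523109419/ 331500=1578.01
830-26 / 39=2488 / 3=829.33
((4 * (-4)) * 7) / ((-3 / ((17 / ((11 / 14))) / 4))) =6664 / 33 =201.94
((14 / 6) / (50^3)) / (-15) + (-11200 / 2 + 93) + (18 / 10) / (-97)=-3004767000679 / 545625000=-5507.02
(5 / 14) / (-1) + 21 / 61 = -11 / 854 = -0.01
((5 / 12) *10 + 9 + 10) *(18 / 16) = 417 / 16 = 26.06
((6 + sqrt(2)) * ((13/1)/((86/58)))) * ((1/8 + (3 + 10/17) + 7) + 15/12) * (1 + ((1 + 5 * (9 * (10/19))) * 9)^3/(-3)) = -11532271265758659/5013929 - 3844090421919553 * sqrt(2)/10027858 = -2842173008.55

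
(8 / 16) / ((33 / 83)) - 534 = -35161 / 66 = -532.74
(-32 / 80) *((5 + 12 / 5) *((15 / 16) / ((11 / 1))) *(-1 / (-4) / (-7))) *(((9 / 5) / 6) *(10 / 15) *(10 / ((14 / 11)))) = 111 / 7840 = 0.01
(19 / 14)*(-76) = -722 / 7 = -103.14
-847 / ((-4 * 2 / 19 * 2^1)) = 16093 / 16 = 1005.81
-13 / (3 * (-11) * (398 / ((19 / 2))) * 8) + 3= 630679 / 210144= 3.00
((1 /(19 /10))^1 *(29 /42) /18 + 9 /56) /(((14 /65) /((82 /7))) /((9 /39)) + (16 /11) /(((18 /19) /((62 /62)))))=11719235 /104624184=0.11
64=64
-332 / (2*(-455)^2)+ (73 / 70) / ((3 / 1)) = 430799 / 1242150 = 0.35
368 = 368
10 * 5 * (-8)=-400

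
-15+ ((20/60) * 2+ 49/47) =-1874/141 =-13.29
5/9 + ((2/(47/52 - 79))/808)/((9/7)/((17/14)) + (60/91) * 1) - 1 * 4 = -11265542359/3270623814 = -3.44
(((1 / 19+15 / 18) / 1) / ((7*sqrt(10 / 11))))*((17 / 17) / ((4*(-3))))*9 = -0.10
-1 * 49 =-49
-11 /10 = -1.10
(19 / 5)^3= 6859 / 125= 54.87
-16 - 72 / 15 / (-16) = -157 / 10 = -15.70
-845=-845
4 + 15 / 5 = 7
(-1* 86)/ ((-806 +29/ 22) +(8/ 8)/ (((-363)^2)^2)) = 2986447930092/ 27943492445251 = 0.11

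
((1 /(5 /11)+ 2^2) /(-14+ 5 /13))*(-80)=6448 /177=36.43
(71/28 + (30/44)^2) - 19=-16.00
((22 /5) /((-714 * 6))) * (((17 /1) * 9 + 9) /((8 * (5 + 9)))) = -99 /66640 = -0.00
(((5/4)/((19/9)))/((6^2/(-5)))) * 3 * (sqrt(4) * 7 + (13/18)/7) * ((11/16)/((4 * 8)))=-488675/6537216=-0.07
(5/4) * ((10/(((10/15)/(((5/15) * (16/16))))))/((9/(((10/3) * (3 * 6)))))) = 125/3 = 41.67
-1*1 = -1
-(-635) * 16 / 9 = 10160 / 9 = 1128.89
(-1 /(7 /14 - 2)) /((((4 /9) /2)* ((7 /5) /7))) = 15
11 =11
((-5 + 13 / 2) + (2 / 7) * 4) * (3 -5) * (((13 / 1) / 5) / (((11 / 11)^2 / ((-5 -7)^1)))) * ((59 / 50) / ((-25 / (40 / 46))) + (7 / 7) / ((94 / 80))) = 631768488 / 4729375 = 133.58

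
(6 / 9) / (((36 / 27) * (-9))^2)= 1 / 216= 0.00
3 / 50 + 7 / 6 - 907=-905.77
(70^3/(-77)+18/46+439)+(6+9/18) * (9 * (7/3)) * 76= 1608788/253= 6358.85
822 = 822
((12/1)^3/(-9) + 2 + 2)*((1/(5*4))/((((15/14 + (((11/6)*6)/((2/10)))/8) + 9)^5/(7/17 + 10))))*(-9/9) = 4581537644544/65425942533278665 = 0.00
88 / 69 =1.28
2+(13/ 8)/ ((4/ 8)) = 21/ 4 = 5.25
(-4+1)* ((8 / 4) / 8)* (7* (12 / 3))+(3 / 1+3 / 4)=-69 / 4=-17.25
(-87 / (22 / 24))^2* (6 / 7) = 6539616 / 847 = 7720.92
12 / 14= 6 / 7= 0.86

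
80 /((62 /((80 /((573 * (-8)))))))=-400 /17763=-0.02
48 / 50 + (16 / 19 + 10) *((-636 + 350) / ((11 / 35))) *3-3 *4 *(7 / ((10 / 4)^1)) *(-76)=-12846084 / 475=-27044.39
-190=-190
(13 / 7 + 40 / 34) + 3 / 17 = 382 / 119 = 3.21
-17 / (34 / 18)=-9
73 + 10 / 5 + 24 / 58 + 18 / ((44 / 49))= 95.46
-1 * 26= -26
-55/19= -2.89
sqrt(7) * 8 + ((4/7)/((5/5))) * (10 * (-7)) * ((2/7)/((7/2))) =-160/49 + 8 * sqrt(7) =17.90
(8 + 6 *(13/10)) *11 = 869/5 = 173.80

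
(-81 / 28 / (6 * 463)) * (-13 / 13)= 27 / 25928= 0.00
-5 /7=-0.71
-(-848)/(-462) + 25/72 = -8251/5544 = -1.49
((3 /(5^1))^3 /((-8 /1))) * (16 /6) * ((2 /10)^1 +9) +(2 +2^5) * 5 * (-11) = -1169164 /625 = -1870.66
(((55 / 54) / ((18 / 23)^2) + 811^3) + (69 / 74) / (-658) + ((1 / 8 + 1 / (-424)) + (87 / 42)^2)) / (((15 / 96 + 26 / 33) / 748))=422603340195.28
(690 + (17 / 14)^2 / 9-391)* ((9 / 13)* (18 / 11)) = 338.91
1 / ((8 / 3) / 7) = 21 / 8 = 2.62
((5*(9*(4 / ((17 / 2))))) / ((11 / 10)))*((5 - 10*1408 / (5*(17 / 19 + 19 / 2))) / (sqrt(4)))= -37811880 / 14773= -2559.53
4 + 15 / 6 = 13 / 2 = 6.50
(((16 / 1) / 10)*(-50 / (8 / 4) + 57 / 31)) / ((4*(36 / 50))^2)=-44875 / 10044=-4.47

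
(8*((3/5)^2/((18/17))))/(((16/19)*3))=323/300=1.08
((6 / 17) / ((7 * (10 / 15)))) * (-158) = -1422 / 119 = -11.95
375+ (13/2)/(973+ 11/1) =375.01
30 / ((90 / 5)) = 5 / 3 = 1.67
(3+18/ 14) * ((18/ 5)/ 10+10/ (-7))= -1122/ 245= -4.58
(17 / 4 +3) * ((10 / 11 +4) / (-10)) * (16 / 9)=-348 / 55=-6.33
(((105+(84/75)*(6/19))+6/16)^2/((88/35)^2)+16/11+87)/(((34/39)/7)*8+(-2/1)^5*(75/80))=-2267305818383697/35416694579200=-64.02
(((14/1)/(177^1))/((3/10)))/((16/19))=665/2124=0.31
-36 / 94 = -18 / 47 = -0.38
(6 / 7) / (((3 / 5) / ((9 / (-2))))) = -45 / 7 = -6.43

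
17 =17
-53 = -53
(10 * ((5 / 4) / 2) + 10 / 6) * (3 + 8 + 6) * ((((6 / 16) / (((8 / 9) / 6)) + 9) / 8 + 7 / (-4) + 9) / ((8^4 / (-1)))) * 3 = -3593375 / 4194304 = -0.86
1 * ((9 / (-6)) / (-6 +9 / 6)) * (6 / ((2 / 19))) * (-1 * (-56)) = 1064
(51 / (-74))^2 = 2601 / 5476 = 0.47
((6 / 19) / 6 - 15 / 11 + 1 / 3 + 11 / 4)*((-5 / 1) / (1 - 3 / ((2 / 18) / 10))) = 22225 / 674652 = 0.03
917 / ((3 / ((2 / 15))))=1834 / 45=40.76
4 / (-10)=-2 / 5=-0.40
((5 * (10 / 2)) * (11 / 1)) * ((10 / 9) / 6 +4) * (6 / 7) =62150 / 63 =986.51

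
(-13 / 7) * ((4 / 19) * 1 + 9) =-325 / 19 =-17.11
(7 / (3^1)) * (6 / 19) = 14 / 19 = 0.74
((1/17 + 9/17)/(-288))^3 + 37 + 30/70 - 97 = -6117448127339/102690975744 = -59.57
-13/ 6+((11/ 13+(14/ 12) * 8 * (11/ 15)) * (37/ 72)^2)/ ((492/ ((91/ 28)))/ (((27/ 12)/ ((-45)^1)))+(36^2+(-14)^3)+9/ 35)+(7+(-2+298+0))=28581134890723/ 95006685888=300.83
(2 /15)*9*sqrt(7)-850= -850 + 6*sqrt(7) /5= -846.83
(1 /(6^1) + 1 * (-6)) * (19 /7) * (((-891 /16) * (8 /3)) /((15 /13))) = 8151 /4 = 2037.75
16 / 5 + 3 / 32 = 3.29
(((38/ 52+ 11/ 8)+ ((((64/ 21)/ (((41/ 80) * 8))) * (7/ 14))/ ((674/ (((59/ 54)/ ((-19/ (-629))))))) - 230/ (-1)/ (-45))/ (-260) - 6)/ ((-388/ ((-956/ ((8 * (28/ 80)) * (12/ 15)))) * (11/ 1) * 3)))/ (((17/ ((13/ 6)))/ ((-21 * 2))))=358388506472515/ 518399992934208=0.69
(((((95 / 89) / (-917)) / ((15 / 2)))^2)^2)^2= 4347792138496 / 12913524067168249733345132694082525465734081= 0.00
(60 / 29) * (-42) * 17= -42840 / 29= -1477.24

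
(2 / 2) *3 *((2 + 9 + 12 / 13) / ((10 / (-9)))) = -837 / 26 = -32.19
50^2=2500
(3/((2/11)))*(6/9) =11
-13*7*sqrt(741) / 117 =-7*sqrt(741) / 9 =-21.17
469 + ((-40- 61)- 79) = 289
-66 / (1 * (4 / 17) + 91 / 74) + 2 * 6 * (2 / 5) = -370908 / 9215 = -40.25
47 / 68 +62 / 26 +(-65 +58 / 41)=-2193109 / 36244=-60.51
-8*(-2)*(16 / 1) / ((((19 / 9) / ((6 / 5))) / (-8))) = -110592 / 95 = -1164.13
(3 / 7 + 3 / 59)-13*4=-21278 / 413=-51.52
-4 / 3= -1.33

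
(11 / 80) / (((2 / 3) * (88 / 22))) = 33 / 640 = 0.05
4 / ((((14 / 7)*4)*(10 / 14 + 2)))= 7 / 38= 0.18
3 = 3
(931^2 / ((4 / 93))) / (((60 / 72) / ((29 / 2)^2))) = 203375934279 / 40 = 5084398356.98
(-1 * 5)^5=-3125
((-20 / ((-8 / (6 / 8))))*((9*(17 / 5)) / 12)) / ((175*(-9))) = -17 / 5600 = -0.00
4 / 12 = 0.33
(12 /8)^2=2.25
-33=-33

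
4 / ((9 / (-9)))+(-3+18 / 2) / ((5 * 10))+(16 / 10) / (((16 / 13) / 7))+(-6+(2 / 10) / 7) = -263 / 350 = -0.75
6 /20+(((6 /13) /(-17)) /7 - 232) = -3584459 /15470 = -231.70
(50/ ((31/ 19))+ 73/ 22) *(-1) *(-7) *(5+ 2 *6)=2756397/ 682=4041.64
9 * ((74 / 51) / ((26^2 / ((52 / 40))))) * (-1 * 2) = -111 / 2210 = -0.05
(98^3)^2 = 885842380864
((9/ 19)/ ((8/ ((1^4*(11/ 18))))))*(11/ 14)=0.03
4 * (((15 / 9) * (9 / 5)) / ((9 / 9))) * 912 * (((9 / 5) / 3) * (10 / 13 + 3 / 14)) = 2938464 / 455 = 6458.16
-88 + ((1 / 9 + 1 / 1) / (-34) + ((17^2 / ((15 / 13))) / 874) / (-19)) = -1118522677 / 12703590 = -88.05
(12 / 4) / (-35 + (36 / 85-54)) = -255 / 7529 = -0.03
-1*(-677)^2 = -458329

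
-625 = -625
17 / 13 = 1.31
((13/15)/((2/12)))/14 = 13/35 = 0.37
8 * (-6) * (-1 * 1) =48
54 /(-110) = -27 /55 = -0.49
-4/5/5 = -4/25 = -0.16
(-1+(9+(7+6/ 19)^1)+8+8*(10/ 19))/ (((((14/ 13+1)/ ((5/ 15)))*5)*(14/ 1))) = 6799/ 107730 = 0.06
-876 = -876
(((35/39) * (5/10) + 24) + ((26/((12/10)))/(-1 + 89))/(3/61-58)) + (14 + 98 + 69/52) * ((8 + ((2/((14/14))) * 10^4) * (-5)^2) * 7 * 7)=6737097418145719/2426424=2776554063.98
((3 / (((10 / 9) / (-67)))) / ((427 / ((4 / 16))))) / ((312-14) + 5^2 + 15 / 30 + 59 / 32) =-7236 / 22227485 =-0.00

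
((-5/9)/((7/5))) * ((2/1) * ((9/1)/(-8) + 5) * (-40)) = 7750/63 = 123.02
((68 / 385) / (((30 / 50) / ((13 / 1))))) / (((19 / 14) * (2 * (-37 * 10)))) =-442 / 115995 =-0.00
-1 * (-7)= 7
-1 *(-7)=7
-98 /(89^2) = -98 /7921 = -0.01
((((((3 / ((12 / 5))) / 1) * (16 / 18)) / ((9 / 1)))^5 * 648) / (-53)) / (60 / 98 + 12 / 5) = -98000000 / 841864722597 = -0.00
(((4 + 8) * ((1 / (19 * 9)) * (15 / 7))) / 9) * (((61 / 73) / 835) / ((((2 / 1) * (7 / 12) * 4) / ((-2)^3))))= -976 / 34049463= -0.00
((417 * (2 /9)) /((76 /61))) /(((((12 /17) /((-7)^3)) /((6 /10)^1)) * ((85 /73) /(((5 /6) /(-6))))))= 212305681 /82080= 2586.57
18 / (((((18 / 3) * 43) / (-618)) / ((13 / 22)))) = -12051 / 473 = -25.48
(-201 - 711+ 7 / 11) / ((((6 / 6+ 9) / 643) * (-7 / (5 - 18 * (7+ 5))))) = -1766391.98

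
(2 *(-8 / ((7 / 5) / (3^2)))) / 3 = -240 / 7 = -34.29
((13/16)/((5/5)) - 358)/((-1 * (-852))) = -1905/4544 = -0.42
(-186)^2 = 34596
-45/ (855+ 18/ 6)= -15/ 286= -0.05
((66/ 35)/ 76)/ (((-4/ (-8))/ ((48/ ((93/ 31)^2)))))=176/ 665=0.26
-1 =-1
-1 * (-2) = 2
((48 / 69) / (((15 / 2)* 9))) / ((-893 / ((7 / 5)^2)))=-1568 / 69319125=-0.00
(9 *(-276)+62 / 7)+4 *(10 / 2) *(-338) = -64646 / 7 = -9235.14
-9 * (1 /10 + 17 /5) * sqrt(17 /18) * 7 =-147 * sqrt(34) /4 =-214.29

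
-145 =-145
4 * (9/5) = 36/5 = 7.20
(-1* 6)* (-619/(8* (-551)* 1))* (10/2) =-9285/2204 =-4.21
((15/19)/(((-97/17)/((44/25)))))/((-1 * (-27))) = -748/82935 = -0.01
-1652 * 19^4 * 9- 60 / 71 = -137570496648 / 71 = -1937612628.85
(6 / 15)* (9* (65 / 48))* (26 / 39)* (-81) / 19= -1053 / 76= -13.86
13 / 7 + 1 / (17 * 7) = 222 / 119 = 1.87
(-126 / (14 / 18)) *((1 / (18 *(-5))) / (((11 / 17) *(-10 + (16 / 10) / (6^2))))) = -1377 / 4928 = -0.28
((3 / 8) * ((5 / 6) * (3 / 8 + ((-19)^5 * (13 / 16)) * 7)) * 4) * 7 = -7886375105 / 64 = -123224611.02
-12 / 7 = -1.71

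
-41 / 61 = -0.67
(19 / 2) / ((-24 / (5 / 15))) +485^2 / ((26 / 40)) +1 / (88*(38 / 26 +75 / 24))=361884.49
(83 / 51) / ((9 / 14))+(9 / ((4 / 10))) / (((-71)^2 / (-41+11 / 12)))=43549451 / 18510552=2.35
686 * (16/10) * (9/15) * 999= 16447536/25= 657901.44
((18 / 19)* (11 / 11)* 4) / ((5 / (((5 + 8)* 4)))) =3744 / 95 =39.41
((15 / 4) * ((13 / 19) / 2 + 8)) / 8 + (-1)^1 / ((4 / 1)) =4451 / 1216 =3.66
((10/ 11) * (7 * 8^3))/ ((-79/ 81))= -2903040/ 869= -3340.67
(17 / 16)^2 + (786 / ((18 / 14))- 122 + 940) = 1098595 / 768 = 1430.46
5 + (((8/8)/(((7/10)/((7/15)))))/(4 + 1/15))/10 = 306/61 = 5.02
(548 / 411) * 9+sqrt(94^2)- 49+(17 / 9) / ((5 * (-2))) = 5113 / 90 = 56.81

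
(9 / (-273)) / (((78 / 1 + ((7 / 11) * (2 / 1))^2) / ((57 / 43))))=-20691 / 37697842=-0.00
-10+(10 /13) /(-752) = -48885 /4888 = -10.00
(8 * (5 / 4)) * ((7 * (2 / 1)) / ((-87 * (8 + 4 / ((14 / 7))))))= -14 / 87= -0.16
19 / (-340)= -19 / 340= -0.06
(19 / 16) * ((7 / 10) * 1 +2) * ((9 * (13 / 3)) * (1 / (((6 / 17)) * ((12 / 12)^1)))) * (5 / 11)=113373 / 704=161.04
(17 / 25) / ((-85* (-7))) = 0.00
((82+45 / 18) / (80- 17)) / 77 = 169 / 9702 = 0.02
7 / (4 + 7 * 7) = 7 / 53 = 0.13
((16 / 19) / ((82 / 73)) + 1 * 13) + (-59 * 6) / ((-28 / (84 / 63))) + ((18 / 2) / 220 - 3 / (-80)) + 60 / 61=9270008397 / 292717040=31.67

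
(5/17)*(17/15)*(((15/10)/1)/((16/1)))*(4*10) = 5/4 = 1.25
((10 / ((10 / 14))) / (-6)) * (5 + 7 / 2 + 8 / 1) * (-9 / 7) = 99 / 2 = 49.50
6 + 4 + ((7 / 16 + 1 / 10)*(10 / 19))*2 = 803 / 76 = 10.57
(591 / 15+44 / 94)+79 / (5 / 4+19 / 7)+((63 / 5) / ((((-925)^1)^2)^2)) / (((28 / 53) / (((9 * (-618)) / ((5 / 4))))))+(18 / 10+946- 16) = 2558944248934510316 / 2580631845703125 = 991.60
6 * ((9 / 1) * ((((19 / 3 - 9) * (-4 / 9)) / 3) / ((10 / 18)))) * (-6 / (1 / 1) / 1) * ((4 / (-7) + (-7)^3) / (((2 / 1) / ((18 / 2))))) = 2493504 / 7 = 356214.86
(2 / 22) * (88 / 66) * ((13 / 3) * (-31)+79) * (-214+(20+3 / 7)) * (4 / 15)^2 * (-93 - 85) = -512480512 / 31185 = -16433.56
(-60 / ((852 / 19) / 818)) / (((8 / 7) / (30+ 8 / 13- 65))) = 121577295 / 3692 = 32929.93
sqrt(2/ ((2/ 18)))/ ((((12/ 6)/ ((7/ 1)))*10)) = 21*sqrt(2)/ 20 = 1.48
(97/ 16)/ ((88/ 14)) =679/ 704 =0.96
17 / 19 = 0.89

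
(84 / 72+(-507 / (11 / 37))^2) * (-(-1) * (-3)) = -2111401333 / 242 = -8724798.90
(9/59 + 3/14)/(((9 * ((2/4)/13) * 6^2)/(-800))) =-262600/11151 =-23.55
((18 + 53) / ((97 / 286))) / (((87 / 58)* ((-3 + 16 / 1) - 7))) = 20306 / 873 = 23.26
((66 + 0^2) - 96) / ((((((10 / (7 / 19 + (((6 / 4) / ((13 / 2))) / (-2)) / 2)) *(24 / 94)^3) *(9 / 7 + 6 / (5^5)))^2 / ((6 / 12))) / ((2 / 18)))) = -97227701194537361328125 / 27750051859183222652928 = -3.50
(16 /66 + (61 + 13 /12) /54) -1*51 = -353605 /7128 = -49.61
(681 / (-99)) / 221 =-0.03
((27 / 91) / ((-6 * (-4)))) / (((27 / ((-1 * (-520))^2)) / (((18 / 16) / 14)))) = 975 / 98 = 9.95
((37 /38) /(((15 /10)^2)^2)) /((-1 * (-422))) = 148 /324729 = 0.00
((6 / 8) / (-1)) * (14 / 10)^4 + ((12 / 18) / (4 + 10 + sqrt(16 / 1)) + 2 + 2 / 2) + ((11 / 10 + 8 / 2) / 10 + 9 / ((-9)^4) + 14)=6682747 / 455625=14.67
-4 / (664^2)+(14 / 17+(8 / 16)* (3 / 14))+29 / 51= 58997039 / 39349968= 1.50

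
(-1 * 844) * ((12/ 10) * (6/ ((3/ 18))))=-182304/ 5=-36460.80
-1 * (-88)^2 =-7744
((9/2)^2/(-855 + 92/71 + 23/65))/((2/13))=-4859595/31505696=-0.15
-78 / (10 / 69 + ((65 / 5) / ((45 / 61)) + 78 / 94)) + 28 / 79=-137210173 / 35733596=-3.84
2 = 2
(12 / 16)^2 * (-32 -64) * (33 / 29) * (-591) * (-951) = -1001557062 / 29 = -34536450.41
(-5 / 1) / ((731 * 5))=-1 / 731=-0.00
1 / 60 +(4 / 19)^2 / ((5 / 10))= 2281 / 21660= 0.11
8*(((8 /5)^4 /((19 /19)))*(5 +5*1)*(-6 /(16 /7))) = -172032 /125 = -1376.26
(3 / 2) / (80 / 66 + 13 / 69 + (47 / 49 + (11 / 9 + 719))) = 334719 / 161241268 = 0.00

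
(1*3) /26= 3 /26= 0.12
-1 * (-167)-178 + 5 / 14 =-149 / 14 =-10.64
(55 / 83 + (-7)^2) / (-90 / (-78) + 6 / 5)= 29770 / 1411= 21.10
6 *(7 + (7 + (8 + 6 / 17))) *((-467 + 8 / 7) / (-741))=130440 / 1547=84.32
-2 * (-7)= 14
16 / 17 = 0.94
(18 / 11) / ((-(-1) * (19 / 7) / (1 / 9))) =14 / 209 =0.07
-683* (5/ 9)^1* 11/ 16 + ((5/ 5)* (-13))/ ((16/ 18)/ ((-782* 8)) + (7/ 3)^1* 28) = -17286125611/ 66213360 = -261.07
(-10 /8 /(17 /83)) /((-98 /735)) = 6225 /136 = 45.77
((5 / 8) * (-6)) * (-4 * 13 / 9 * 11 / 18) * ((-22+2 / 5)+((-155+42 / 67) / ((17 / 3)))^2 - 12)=219078110537 / 23351778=9381.65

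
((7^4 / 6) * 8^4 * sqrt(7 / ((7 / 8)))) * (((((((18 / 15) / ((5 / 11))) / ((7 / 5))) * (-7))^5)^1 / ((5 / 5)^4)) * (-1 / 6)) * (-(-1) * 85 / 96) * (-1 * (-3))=822494881919.76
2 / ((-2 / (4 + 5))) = -9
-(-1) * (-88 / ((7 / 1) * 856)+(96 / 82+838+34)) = 26813749 / 30709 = 873.16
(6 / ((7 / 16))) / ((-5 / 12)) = -1152 / 35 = -32.91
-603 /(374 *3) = -201 /374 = -0.54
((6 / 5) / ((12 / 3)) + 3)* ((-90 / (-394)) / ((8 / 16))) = 1.51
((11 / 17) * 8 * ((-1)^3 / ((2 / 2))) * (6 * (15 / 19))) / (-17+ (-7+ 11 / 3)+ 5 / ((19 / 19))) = 11880 / 7429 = 1.60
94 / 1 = 94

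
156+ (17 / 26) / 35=141977 / 910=156.02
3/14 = 0.21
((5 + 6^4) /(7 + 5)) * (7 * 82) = 373387 /6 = 62231.17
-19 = -19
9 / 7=1.29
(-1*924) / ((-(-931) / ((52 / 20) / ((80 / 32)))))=-3432 / 3325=-1.03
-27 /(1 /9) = -243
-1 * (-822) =822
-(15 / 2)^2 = -225 / 4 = -56.25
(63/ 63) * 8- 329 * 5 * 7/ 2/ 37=-10923/ 74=-147.61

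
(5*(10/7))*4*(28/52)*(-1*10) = -2000/13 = -153.85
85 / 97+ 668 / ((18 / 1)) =33163 / 873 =37.99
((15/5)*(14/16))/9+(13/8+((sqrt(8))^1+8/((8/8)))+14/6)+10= 2*sqrt(2)+89/4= 25.08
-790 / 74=-395 / 37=-10.68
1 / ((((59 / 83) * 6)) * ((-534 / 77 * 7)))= -913 / 189036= -0.00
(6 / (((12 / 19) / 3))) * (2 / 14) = 57 / 14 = 4.07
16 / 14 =8 / 7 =1.14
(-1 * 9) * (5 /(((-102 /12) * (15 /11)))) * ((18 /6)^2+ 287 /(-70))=1617 /85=19.02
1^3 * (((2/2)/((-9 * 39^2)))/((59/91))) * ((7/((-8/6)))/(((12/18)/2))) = 49/27612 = 0.00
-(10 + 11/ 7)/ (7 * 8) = -81/ 392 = -0.21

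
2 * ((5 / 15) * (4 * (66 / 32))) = 11 / 2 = 5.50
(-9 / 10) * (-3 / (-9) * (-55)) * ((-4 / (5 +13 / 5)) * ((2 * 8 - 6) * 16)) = -26400 / 19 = -1389.47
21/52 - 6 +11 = 281/52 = 5.40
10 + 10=20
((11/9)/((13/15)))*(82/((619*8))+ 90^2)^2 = 22122580475648455/239092464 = 92527301.39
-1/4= -0.25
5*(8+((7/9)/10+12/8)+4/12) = 446/9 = 49.56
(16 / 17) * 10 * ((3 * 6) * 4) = 11520 / 17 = 677.65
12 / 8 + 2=7 / 2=3.50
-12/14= -6/7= -0.86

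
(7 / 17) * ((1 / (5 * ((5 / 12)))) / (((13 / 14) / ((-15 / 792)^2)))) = 49 / 641784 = 0.00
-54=-54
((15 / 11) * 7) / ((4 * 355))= 21 / 3124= 0.01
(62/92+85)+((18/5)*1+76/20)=21407/230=93.07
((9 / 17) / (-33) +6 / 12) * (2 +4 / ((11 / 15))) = 7421 / 2057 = 3.61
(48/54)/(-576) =-1/648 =-0.00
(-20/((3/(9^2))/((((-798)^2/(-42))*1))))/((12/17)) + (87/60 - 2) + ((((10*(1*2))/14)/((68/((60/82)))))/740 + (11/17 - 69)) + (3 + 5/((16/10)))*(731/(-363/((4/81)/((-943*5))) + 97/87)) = 126273000890008235127219/10886672392377845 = 11598861.10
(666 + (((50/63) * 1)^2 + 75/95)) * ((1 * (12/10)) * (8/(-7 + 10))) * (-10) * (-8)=12884674816/75411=170859.35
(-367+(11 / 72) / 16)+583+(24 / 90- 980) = -4399049 / 5760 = -763.72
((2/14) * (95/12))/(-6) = -95/504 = -0.19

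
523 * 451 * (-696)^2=114260655168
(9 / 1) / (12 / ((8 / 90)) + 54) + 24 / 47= 551 / 987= 0.56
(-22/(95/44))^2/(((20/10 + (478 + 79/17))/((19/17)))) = 85184/355775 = 0.24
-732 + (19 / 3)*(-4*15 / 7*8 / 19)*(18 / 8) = -5484 / 7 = -783.43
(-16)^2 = 256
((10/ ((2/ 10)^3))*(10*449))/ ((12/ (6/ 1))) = 2806250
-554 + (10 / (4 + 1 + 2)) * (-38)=-4258 / 7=-608.29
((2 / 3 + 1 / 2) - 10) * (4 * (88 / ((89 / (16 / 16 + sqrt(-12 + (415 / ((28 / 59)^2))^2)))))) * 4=-2332 * sqrt(2086905122353) / 13083 - 37312 / 267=-257636.97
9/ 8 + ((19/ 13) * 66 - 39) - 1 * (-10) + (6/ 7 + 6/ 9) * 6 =56587/ 728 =77.73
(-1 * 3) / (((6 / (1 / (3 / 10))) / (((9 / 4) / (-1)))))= 15 / 4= 3.75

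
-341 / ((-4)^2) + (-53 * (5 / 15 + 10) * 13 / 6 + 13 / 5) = -867833 / 720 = -1205.32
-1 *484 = -484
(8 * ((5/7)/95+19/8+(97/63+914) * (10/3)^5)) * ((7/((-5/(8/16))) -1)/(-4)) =1281010.13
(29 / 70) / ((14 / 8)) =0.24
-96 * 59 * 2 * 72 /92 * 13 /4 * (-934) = 618950592 /23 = 26910895.30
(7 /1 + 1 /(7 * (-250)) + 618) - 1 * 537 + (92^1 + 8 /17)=5368983 /29750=180.47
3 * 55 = 165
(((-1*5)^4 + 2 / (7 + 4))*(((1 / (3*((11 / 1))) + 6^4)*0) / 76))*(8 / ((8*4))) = 0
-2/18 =-1/9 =-0.11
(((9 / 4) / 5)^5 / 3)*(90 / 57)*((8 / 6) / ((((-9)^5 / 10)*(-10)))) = 1 / 4560000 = 0.00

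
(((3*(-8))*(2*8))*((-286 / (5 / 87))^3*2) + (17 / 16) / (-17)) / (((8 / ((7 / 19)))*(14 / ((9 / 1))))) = 1703646829519403931 / 608000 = 2802050706446.39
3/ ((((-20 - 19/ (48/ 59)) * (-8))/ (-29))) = -522/ 2081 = -0.25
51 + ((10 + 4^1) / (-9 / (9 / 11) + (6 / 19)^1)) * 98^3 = -35763817 / 29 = -1233235.07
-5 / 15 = -1 / 3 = -0.33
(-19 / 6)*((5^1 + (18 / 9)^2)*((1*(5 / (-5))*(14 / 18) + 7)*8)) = -4256 / 3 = -1418.67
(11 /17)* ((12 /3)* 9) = 396 /17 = 23.29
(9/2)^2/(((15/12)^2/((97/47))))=31428/1175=26.75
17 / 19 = 0.89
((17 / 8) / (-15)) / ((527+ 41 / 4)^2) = -34 / 69273015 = -0.00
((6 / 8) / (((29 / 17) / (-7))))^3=-45499293 / 1560896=-29.15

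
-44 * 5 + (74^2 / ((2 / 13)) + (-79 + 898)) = 36193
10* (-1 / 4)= -5 / 2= -2.50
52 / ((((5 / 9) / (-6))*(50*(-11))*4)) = 0.26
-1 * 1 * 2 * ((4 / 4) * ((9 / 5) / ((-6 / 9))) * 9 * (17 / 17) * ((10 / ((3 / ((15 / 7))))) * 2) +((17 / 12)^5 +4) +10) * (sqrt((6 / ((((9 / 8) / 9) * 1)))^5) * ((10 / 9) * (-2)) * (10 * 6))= -456269780000 * sqrt(3) / 567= -1393796192.10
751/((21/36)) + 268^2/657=6423652/4599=1396.75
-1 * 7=-7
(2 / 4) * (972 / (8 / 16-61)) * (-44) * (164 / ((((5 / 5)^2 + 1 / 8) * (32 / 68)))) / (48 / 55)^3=10542125 / 64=164720.70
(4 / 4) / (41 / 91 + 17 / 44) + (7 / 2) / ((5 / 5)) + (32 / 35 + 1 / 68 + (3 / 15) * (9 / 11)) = 101546441 / 17545836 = 5.79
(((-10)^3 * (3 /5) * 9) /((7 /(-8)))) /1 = 43200 /7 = 6171.43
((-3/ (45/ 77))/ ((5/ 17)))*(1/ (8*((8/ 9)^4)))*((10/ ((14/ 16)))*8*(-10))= 408969/ 128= 3195.07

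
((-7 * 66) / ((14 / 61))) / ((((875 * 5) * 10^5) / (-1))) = 2013 / 437500000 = 0.00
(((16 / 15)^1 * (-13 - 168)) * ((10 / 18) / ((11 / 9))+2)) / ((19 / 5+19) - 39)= 2896 / 99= 29.25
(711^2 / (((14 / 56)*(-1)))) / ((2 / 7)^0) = -2022084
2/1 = 2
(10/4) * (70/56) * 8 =25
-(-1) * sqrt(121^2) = 121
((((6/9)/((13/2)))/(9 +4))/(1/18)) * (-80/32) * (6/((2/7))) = -1260/169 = -7.46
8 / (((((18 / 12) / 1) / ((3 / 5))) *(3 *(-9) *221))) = -16 / 29835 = -0.00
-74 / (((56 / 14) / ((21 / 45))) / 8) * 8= -8288 / 15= -552.53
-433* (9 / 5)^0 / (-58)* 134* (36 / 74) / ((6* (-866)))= -0.09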